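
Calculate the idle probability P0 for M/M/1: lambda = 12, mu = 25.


P0 = 1 - rho = 1 - 12/25 = 0.52

0.52


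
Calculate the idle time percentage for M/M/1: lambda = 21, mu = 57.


Idle fraction = (1 - rho) * 100 = (1 - 21/57) * 100 = 63.2%

63.2%


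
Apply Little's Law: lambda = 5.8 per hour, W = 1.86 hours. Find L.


L = lambda * W = 5.8 * 1.86 = 10.79

10.79


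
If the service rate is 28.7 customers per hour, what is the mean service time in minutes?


Mean service time = 60/mu = 60/28.7 = 2.09 minutes

2.09 minutes


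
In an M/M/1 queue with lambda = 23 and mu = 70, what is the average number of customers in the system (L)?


rho = 23/70; L = rho/(1-rho) = 0.49

0.49


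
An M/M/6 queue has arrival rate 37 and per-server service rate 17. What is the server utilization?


rho = lambda/(c*mu) = 37/(6*17) = 0.3627

0.3627


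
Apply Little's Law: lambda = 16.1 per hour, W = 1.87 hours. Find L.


L = lambda * W = 16.1 * 1.87 = 30.11

30.11


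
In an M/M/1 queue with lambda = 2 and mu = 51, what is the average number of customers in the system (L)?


rho = 2/51; L = rho/(1-rho) = 0.04

0.04


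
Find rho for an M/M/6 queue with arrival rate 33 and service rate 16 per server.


rho = lambda/(c*mu) = 33/(6*16) = 0.3438

0.3438


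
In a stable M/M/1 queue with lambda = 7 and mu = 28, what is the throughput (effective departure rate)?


For a stable queue (lambda < mu), throughput = lambda = 7 per hour

7 per hour


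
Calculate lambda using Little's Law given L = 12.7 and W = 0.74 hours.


lambda = L / W = 12.7 / 0.74 = 17.16 per hour

17.16 per hour


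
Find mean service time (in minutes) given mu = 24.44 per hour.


Mean service time = 60/mu = 60/24.44 = 2.45 minutes

2.45 minutes


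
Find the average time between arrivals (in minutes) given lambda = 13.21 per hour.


Mean interarrival time = 60/lambda = 60/13.21 = 4.54 minutes

4.54 minutes


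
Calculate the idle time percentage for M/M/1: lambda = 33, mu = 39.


Idle fraction = (1 - rho) * 100 = (1 - 33/39) * 100 = 15.4%

15.4%


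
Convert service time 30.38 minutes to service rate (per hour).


mu = 60 / avg_service_time = 60 / 30.38 = 1.97 per hour

1.97 per hour


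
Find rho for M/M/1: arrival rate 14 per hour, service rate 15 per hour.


rho = lambda/mu = 14/15 = 0.9333

0.9333


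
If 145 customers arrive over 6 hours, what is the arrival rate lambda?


lambda = total arrivals / time = 145 / 6 = 24.17 per hour

24.17 per hour


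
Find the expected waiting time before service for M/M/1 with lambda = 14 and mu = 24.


rho = 14/24; Wq = rho/(mu - lambda) = 0.0583 hours

0.0583 hours


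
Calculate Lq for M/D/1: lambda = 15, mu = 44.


M/D/1: Lq = rho^2 / (2*(1-rho)) where rho = 15/44; Lq = 0.09

0.09


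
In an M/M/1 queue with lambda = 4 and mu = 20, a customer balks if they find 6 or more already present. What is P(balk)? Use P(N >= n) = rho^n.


P(N >= 6) = rho^6 = (4/20)^6 = 0.0001

0.0001


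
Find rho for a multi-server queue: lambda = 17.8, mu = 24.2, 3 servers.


rho = lambda / (c * mu) = 17.8 / (3 * 24.2) = 0.2452

0.2452


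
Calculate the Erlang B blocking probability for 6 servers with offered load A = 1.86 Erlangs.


B(N,A) = (A^N/N!) / sum(A^k/k!, k=0..N) with N=6, A=1.86 = 0.009

0.009


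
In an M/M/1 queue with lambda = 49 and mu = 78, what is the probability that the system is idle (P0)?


P0 = 1 - rho = 1 - 49/78 = 0.3718

0.3718


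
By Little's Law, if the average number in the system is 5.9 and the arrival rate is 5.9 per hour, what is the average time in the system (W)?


W = L / lambda = 5.9 / 5.9 = 1.0 hours

1.0 hours


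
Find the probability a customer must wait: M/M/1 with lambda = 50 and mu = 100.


P(wait) = rho = lambda/mu = 50/100 = 0.5

0.5


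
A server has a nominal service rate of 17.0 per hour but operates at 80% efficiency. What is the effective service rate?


Effective rate = mu * efficiency = 17.0 * 0.8 = 13.6 per hour

13.6 per hour


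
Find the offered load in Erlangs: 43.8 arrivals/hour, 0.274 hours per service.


Offered load a = lambda * E[S] = 43.8 * 0.274 = 12.0 Erlangs

12.0 Erlangs


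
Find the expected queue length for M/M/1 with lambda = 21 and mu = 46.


rho = 21/46; Lq = rho^2/(1-rho) = 0.38

0.38


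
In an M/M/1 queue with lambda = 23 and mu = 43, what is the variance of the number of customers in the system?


rho = 23/43; Var(N) = rho/(1-rho)^2 = 2.47

2.47


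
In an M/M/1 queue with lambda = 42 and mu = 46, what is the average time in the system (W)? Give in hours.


W = 1/(mu - lambda) = 1/(46 - 42) = 0.25 hours

0.25 hours


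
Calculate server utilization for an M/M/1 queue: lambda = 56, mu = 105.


rho = lambda/mu = 56/105 = 0.5333

0.5333


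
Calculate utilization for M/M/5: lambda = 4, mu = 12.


rho = lambda/(c*mu) = 4/(5*12) = 0.0667

0.0667


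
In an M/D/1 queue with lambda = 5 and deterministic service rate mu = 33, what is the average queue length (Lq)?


M/D/1: Lq = rho^2 / (2*(1-rho)) where rho = 5/33; Lq = 0.01

0.01


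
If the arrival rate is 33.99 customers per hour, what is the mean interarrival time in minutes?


Mean interarrival time = 60/lambda = 60/33.99 = 1.77 minutes

1.77 minutes


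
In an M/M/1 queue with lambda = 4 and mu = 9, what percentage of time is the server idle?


Idle fraction = (1 - rho) * 100 = (1 - 4/9) * 100 = 55.6%

55.6%


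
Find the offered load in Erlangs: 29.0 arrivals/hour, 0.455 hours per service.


Offered load a = lambda * E[S] = 29.0 * 0.455 = 13.2 Erlangs

13.2 Erlangs


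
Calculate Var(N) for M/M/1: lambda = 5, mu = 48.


rho = 5/48; Var(N) = rho/(1-rho)^2 = 0.13

0.13


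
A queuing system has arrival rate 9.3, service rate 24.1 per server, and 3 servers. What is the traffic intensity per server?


rho = lambda / (c * mu) = 9.3 / (3 * 24.1) = 0.1286

0.1286


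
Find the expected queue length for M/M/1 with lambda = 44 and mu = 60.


rho = 44/60; Lq = rho^2/(1-rho) = 2.02

2.02


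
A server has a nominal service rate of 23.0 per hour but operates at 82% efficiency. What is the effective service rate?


Effective rate = mu * efficiency = 23.0 * 0.82 = 18.86 per hour

18.86 per hour


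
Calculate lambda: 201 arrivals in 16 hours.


lambda = total arrivals / time = 201 / 16 = 12.56 per hour

12.56 per hour


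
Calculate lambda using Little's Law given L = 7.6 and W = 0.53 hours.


lambda = L / W = 7.6 / 0.53 = 14.34 per hour

14.34 per hour


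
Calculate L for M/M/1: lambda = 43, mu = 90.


rho = 43/90; L = rho/(1-rho) = 0.91

0.91


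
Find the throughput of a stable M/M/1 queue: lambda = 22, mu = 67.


For a stable queue (lambda < mu), throughput = lambda = 22 per hour

22 per hour


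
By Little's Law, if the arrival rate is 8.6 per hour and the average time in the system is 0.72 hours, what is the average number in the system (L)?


L = lambda * W = 8.6 * 0.72 = 6.19

6.19


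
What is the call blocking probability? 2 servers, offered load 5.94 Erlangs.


B(N,A) = (A^N/N!) / sum(A^k/k!, k=0..N) with N=2, A=5.94 = 0.7177

0.7177


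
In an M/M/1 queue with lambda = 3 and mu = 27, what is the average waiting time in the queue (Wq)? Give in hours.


rho = 3/27; Wq = rho/(mu - lambda) = 0.0046 hours

0.0046 hours


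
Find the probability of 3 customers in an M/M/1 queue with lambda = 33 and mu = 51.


rho = 33/51; P(n) = (1-rho)*rho^n = (1-33/51)*(33/51)^3 = 0.0956

0.0956


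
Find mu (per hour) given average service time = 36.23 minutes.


mu = 60 / avg_service_time = 60 / 36.23 = 1.66 per hour

1.66 per hour


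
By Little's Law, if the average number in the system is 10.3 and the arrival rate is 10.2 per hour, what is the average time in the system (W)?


W = L / lambda = 10.3 / 10.2 = 1.0098 hours

1.0098 hours


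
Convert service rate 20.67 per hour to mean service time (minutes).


Mean service time = 60/mu = 60/20.67 = 2.9 minutes

2.9 minutes


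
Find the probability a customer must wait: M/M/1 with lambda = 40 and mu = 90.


P(wait) = rho = lambda/mu = 40/90 = 0.4444

0.4444


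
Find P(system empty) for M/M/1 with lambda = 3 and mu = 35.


P0 = 1 - rho = 1 - 3/35 = 0.9143

0.9143


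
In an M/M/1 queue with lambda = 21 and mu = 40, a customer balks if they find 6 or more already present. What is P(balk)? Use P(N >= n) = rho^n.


P(N >= 6) = rho^6 = (21/40)^6 = 0.0209

0.0209


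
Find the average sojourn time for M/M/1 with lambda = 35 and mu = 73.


W = 1/(mu - lambda) = 1/(73 - 35) = 0.0263 hours

0.0263 hours


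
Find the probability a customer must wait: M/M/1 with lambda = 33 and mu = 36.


P(wait) = rho = lambda/mu = 33/36 = 0.9167

0.9167


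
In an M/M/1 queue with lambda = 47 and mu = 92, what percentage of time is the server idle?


Idle fraction = (1 - rho) * 100 = (1 - 47/92) * 100 = 48.9%

48.9%


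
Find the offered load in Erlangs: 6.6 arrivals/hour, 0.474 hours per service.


Offered load a = lambda * E[S] = 6.6 * 0.474 = 3.13 Erlangs

3.13 Erlangs


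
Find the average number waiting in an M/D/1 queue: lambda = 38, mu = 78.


M/D/1: Lq = rho^2 / (2*(1-rho)) where rho = 38/78; Lq = 0.23

0.23


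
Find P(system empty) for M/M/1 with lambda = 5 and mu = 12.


P0 = 1 - rho = 1 - 5/12 = 0.5833

0.5833


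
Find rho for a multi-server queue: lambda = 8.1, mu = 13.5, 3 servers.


rho = lambda / (c * mu) = 8.1 / (3 * 13.5) = 0.2

0.2


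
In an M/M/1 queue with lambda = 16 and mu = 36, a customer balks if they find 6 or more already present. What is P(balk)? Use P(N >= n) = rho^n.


P(N >= 6) = rho^6 = (16/36)^6 = 0.0077

0.0077


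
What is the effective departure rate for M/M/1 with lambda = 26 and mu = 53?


For a stable queue (lambda < mu), throughput = lambda = 26 per hour

26 per hour


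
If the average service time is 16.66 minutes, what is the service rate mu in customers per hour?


mu = 60 / avg_service_time = 60 / 16.66 = 3.6 per hour

3.6 per hour


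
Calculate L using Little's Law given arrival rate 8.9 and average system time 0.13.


L = lambda * W = 8.9 * 0.13 = 1.16

1.16


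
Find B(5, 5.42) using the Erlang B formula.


B(N,A) = (A^N/N!) / sum(A^k/k!, k=0..N) with N=5, A=5.42 = 0.318

0.318


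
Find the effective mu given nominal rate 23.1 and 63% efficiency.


Effective rate = mu * efficiency = 23.1 * 0.63 = 14.55 per hour

14.55 per hour


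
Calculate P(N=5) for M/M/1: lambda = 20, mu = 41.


rho = 20/41; P(n) = (1-rho)*rho^n = (1-20/41)*(20/41)^5 = 0.0141

0.0141


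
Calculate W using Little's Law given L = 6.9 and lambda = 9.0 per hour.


W = L / lambda = 6.9 / 9.0 = 0.7667 hours

0.7667 hours


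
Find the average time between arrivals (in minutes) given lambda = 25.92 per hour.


Mean interarrival time = 60/lambda = 60/25.92 = 2.31 minutes

2.31 minutes


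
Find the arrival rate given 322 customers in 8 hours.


lambda = total arrivals / time = 322 / 8 = 40.25 per hour

40.25 per hour


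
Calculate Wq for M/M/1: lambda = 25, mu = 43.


rho = 25/43; Wq = rho/(mu - lambda) = 0.0323 hours

0.0323 hours


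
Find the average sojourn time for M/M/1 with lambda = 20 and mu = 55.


W = 1/(mu - lambda) = 1/(55 - 20) = 0.0286 hours

0.0286 hours


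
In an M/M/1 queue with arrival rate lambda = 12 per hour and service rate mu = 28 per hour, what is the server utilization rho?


rho = lambda/mu = 12/28 = 0.4286

0.4286


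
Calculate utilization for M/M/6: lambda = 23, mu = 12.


rho = lambda/(c*mu) = 23/(6*12) = 0.3194

0.3194


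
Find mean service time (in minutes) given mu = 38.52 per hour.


Mean service time = 60/mu = 60/38.52 = 1.56 minutes

1.56 minutes


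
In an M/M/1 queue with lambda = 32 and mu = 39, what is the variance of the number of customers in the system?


rho = 32/39; Var(N) = rho/(1-rho)^2 = 25.47

25.47


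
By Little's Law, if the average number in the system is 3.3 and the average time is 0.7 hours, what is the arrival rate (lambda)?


lambda = L / W = 3.3 / 0.7 = 4.71 per hour

4.71 per hour


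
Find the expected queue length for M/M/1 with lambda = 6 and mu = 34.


rho = 6/34; Lq = rho^2/(1-rho) = 0.04

0.04


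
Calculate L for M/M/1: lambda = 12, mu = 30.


rho = 12/30; L = rho/(1-rho) = 0.67

0.67


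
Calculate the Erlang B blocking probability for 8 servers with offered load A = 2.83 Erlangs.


B(N,A) = (A^N/N!) / sum(A^k/k!, k=0..N) with N=8, A=2.83 = 0.006

0.006


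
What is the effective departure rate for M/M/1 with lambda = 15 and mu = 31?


For a stable queue (lambda < mu), throughput = lambda = 15 per hour

15 per hour


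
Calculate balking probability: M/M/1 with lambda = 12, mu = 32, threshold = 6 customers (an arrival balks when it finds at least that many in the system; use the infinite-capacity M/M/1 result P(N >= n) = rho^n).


P(N >= 6) = rho^6 = (12/32)^6 = 0.0028

0.0028


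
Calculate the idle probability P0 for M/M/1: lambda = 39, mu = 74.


P0 = 1 - rho = 1 - 39/74 = 0.473

0.473


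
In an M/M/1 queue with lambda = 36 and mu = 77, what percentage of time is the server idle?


Idle fraction = (1 - rho) * 100 = (1 - 36/77) * 100 = 53.2%

53.2%


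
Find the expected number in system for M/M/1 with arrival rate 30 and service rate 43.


rho = 30/43; L = rho/(1-rho) = 2.31

2.31


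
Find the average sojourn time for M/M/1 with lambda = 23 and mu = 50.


W = 1/(mu - lambda) = 1/(50 - 23) = 0.037 hours

0.037 hours


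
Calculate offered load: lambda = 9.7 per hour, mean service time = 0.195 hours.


Offered load a = lambda * E[S] = 9.7 * 0.195 = 1.89 Erlangs

1.89 Erlangs


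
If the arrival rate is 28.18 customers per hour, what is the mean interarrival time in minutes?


Mean interarrival time = 60/lambda = 60/28.18 = 2.13 minutes

2.13 minutes


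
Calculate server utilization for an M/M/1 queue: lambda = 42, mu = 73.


rho = lambda/mu = 42/73 = 0.5753

0.5753


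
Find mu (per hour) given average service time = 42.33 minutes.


mu = 60 / avg_service_time = 60 / 42.33 = 1.42 per hour

1.42 per hour


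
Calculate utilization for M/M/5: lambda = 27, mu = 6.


rho = lambda/(c*mu) = 27/(5*6) = 0.9

0.9


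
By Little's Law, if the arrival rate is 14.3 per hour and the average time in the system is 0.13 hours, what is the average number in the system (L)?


L = lambda * W = 14.3 * 0.13 = 1.86

1.86


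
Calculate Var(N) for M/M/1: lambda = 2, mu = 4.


rho = 2/4; Var(N) = rho/(1-rho)^2 = 2.0

2.0


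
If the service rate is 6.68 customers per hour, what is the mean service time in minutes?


Mean service time = 60/mu = 60/6.68 = 8.98 minutes

8.98 minutes


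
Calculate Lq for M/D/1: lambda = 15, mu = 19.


M/D/1: Lq = rho^2 / (2*(1-rho)) where rho = 15/19; Lq = 1.48

1.48


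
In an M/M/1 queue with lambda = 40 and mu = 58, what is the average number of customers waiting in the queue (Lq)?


rho = 40/58; Lq = rho^2/(1-rho) = 1.53

1.53


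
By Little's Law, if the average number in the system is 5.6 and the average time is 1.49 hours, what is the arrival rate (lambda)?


lambda = L / W = 5.6 / 1.49 = 3.76 per hour

3.76 per hour


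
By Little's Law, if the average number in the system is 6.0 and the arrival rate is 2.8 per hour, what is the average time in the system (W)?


W = L / lambda = 6.0 / 2.8 = 2.1429 hours

2.1429 hours


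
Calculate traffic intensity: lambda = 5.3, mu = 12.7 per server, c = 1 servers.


rho = lambda / (c * mu) = 5.3 / (1 * 12.7) = 0.4173

0.4173


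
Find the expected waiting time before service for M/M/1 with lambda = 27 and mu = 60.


rho = 27/60; Wq = rho/(mu - lambda) = 0.0136 hours

0.0136 hours


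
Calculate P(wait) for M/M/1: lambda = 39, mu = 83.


P(wait) = rho = lambda/mu = 39/83 = 0.4699

0.4699


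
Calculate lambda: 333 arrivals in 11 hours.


lambda = total arrivals / time = 333 / 11 = 30.27 per hour

30.27 per hour


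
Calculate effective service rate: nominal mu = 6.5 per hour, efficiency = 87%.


Effective rate = mu * efficiency = 6.5 * 0.87 = 5.66 per hour

5.66 per hour


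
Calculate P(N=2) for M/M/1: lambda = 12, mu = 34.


rho = 12/34; P(n) = (1-rho)*rho^n = (1-12/34)*(12/34)^2 = 0.0806

0.0806


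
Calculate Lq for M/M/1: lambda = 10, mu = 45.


rho = 10/45; Lq = rho^2/(1-rho) = 0.06

0.06


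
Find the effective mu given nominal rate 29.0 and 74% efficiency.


Effective rate = mu * efficiency = 29.0 * 0.74 = 21.46 per hour

21.46 per hour


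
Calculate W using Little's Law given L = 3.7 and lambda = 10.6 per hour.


W = L / lambda = 3.7 / 10.6 = 0.3491 hours

0.3491 hours


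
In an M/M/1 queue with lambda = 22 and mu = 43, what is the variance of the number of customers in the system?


rho = 22/43; Var(N) = rho/(1-rho)^2 = 2.15

2.15


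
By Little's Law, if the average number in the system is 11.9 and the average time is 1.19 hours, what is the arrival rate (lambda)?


lambda = L / W = 11.9 / 1.19 = 10.0 per hour

10.0 per hour


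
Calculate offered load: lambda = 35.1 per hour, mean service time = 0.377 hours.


Offered load a = lambda * E[S] = 35.1 * 0.377 = 13.23 Erlangs

13.23 Erlangs


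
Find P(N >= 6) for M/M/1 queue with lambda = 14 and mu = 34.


P(N >= 6) = rho^6 = (14/34)^6 = 0.0049

0.0049


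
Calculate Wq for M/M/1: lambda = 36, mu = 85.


rho = 36/85; Wq = rho/(mu - lambda) = 0.0086 hours

0.0086 hours


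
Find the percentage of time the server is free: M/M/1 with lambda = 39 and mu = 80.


Idle fraction = (1 - rho) * 100 = (1 - 39/80) * 100 = 51.3%

51.3%


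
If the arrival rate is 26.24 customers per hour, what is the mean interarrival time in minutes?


Mean interarrival time = 60/lambda = 60/26.24 = 2.29 minutes

2.29 minutes


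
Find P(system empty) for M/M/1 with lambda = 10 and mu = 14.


P0 = 1 - rho = 1 - 10/14 = 0.2857

0.2857


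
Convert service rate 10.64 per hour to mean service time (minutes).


Mean service time = 60/mu = 60/10.64 = 5.64 minutes

5.64 minutes


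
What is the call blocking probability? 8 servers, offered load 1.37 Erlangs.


B(N,A) = (A^N/N!) / sum(A^k/k!, k=0..N) with N=8, A=1.37 = 0.0001

0.0001


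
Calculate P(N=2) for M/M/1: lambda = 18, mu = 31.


rho = 18/31; P(n) = (1-rho)*rho^n = (1-18/31)*(18/31)^2 = 0.1414

0.1414


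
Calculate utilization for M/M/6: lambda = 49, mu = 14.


rho = lambda/(c*mu) = 49/(6*14) = 0.5833

0.5833


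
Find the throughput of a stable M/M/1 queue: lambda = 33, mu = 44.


For a stable queue (lambda < mu), throughput = lambda = 33 per hour

33 per hour


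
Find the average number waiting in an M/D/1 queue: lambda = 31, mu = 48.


M/D/1: Lq = rho^2 / (2*(1-rho)) where rho = 31/48; Lq = 0.59

0.59


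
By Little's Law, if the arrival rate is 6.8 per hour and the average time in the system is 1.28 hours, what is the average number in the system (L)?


L = lambda * W = 6.8 * 1.28 = 8.7

8.7


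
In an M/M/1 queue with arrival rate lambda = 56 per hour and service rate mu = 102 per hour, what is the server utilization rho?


rho = lambda/mu = 56/102 = 0.549

0.549


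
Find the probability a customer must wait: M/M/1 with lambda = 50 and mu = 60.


P(wait) = rho = lambda/mu = 50/60 = 0.8333

0.8333


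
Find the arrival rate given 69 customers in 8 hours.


lambda = total arrivals / time = 69 / 8 = 8.63 per hour

8.63 per hour


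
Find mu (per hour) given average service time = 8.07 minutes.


mu = 60 / avg_service_time = 60 / 8.07 = 7.43 per hour

7.43 per hour


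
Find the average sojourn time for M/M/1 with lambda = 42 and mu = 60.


W = 1/(mu - lambda) = 1/(60 - 42) = 0.0556 hours

0.0556 hours


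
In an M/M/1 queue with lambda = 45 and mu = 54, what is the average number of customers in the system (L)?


rho = 45/54; L = rho/(1-rho) = 5.0

5.0


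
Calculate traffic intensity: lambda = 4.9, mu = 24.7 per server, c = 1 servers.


rho = lambda / (c * mu) = 4.9 / (1 * 24.7) = 0.1984

0.1984


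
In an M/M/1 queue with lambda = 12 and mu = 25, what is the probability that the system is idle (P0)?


P0 = 1 - rho = 1 - 12/25 = 0.52

0.52


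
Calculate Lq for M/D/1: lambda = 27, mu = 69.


M/D/1: Lq = rho^2 / (2*(1-rho)) where rho = 27/69; Lq = 0.13

0.13


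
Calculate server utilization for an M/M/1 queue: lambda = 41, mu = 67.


rho = lambda/mu = 41/67 = 0.6119

0.6119


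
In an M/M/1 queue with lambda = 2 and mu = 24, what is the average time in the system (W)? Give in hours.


W = 1/(mu - lambda) = 1/(24 - 2) = 0.0455 hours

0.0455 hours


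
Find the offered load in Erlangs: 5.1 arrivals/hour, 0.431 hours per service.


Offered load a = lambda * E[S] = 5.1 * 0.431 = 2.2 Erlangs

2.2 Erlangs


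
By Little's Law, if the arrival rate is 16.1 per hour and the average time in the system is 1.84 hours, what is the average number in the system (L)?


L = lambda * W = 16.1 * 1.84 = 29.62

29.62


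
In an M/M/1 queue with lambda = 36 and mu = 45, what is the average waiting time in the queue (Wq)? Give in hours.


rho = 36/45; Wq = rho/(mu - lambda) = 0.0889 hours

0.0889 hours


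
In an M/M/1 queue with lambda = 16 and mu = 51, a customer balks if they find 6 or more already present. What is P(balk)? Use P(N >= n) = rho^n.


P(N >= 6) = rho^6 = (16/51)^6 = 0.001

0.001


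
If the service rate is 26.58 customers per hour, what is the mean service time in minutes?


Mean service time = 60/mu = 60/26.58 = 2.26 minutes

2.26 minutes


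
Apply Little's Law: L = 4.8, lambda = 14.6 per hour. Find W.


W = L / lambda = 4.8 / 14.6 = 0.3288 hours

0.3288 hours


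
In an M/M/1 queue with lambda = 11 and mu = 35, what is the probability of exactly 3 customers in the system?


rho = 11/35; P(n) = (1-rho)*rho^n = (1-11/35)*(11/35)^3 = 0.0213

0.0213


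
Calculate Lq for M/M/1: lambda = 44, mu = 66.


rho = 44/66; Lq = rho^2/(1-rho) = 1.33

1.33


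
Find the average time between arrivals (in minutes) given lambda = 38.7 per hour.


Mean interarrival time = 60/lambda = 60/38.7 = 1.55 minutes

1.55 minutes


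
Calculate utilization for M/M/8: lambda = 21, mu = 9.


rho = lambda/(c*mu) = 21/(8*9) = 0.2917

0.2917


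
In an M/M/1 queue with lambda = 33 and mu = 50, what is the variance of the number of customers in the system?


rho = 33/50; Var(N) = rho/(1-rho)^2 = 5.71

5.71


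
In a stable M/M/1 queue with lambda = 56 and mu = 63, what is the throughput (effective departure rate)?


For a stable queue (lambda < mu), throughput = lambda = 56 per hour

56 per hour


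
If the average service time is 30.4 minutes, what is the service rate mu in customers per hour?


mu = 60 / avg_service_time = 60 / 30.4 = 1.97 per hour

1.97 per hour


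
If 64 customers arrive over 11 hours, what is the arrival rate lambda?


lambda = total arrivals / time = 64 / 11 = 5.82 per hour

5.82 per hour


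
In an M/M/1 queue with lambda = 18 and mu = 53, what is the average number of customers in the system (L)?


rho = 18/53; L = rho/(1-rho) = 0.51

0.51


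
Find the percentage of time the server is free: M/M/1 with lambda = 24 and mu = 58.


Idle fraction = (1 - rho) * 100 = (1 - 24/58) * 100 = 58.6%

58.6%


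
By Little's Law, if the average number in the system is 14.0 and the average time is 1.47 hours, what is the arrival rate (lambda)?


lambda = L / W = 14.0 / 1.47 = 9.52 per hour

9.52 per hour


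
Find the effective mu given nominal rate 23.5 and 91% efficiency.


Effective rate = mu * efficiency = 23.5 * 0.91 = 21.39 per hour

21.39 per hour


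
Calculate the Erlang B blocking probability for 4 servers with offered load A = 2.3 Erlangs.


B(N,A) = (A^N/N!) / sum(A^k/k!, k=0..N) with N=4, A=2.3 = 0.1276

0.1276


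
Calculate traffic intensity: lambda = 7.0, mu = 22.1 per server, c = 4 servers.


rho = lambda / (c * mu) = 7.0 / (4 * 22.1) = 0.0792

0.0792


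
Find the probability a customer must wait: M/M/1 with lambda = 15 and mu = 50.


P(wait) = rho = lambda/mu = 15/50 = 0.3

0.3


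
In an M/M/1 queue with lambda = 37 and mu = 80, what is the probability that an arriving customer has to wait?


P(wait) = rho = lambda/mu = 37/80 = 0.4625

0.4625


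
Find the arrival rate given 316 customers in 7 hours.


lambda = total arrivals / time = 316 / 7 = 45.14 per hour

45.14 per hour


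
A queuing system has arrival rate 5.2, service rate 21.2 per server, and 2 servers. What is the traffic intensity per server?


rho = lambda / (c * mu) = 5.2 / (2 * 21.2) = 0.1226

0.1226


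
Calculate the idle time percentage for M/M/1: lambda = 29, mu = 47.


Idle fraction = (1 - rho) * 100 = (1 - 29/47) * 100 = 38.3%

38.3%


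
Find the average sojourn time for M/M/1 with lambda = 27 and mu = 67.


W = 1/(mu - lambda) = 1/(67 - 27) = 0.025 hours

0.025 hours


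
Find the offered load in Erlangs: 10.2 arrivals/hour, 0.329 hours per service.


Offered load a = lambda * E[S] = 10.2 * 0.329 = 3.36 Erlangs

3.36 Erlangs


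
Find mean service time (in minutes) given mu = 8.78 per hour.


Mean service time = 60/mu = 60/8.78 = 6.83 minutes

6.83 minutes


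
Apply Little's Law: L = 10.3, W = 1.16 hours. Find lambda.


lambda = L / W = 10.3 / 1.16 = 8.88 per hour

8.88 per hour


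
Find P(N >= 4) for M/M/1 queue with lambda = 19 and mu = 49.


P(N >= 4) = rho^4 = (19/49)^4 = 0.0226

0.0226


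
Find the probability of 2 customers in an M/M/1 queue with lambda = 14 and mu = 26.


rho = 14/26; P(n) = (1-rho)*rho^n = (1-14/26)*(14/26)^2 = 0.1338

0.1338


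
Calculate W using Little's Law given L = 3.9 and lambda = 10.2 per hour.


W = L / lambda = 3.9 / 10.2 = 0.3824 hours

0.3824 hours


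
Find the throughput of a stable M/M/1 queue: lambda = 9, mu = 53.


For a stable queue (lambda < mu), throughput = lambda = 9 per hour

9 per hour


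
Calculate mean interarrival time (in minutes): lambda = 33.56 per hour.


Mean interarrival time = 60/lambda = 60/33.56 = 1.79 minutes

1.79 minutes


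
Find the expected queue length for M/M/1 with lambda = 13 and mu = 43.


rho = 13/43; Lq = rho^2/(1-rho) = 0.13

0.13


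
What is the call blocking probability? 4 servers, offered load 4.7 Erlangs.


B(N,A) = (A^N/N!) / sum(A^k/k!, k=0..N) with N=4, A=4.7 = 0.3739

0.3739


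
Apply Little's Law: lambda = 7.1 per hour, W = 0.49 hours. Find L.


L = lambda * W = 7.1 * 0.49 = 3.48

3.48


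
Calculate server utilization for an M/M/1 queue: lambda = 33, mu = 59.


rho = lambda/mu = 33/59 = 0.5593

0.5593


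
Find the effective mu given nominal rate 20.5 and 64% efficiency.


Effective rate = mu * efficiency = 20.5 * 0.64 = 13.12 per hour

13.12 per hour


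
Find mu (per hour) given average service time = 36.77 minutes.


mu = 60 / avg_service_time = 60 / 36.77 = 1.63 per hour

1.63 per hour


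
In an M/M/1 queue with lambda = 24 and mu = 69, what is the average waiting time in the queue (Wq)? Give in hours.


rho = 24/69; Wq = rho/(mu - lambda) = 0.0077 hours

0.0077 hours


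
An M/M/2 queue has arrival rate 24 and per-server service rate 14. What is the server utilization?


rho = lambda/(c*mu) = 24/(2*14) = 0.8571

0.8571


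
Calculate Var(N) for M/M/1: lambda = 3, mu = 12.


rho = 3/12; Var(N) = rho/(1-rho)^2 = 0.44

0.44


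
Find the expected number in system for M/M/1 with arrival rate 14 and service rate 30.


rho = 14/30; L = rho/(1-rho) = 0.88

0.88


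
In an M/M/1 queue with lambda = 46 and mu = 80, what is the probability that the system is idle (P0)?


P0 = 1 - rho = 1 - 46/80 = 0.425

0.425


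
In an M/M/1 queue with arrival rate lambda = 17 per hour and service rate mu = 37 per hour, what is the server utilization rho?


rho = lambda/mu = 17/37 = 0.4595

0.4595


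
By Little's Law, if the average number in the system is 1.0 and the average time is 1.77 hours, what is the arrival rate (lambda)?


lambda = L / W = 1.0 / 1.77 = 0.56 per hour

0.56 per hour


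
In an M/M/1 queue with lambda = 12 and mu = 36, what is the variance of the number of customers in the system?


rho = 12/36; Var(N) = rho/(1-rho)^2 = 0.75

0.75


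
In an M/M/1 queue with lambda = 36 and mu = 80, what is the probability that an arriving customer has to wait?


P(wait) = rho = lambda/mu = 36/80 = 0.45

0.45


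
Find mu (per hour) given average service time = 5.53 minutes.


mu = 60 / avg_service_time = 60 / 5.53 = 10.85 per hour

10.85 per hour


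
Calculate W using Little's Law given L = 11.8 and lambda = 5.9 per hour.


W = L / lambda = 11.8 / 5.9 = 2.0 hours

2.0 hours


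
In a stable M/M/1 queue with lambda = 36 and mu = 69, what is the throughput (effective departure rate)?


For a stable queue (lambda < mu), throughput = lambda = 36 per hour

36 per hour


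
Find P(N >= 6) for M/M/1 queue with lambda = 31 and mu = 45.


P(N >= 6) = rho^6 = (31/45)^6 = 0.1069

0.1069


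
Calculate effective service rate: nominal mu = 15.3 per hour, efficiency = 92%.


Effective rate = mu * efficiency = 15.3 * 0.92 = 14.08 per hour

14.08 per hour


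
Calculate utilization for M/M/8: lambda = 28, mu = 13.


rho = lambda/(c*mu) = 28/(8*13) = 0.2692

0.2692


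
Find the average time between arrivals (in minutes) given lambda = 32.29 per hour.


Mean interarrival time = 60/lambda = 60/32.29 = 1.86 minutes

1.86 minutes


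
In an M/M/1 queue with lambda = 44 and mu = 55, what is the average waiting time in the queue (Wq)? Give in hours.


rho = 44/55; Wq = rho/(mu - lambda) = 0.0727 hours

0.0727 hours


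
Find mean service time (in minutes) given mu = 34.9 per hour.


Mean service time = 60/mu = 60/34.9 = 1.72 minutes

1.72 minutes


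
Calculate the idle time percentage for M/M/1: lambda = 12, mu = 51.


Idle fraction = (1 - rho) * 100 = (1 - 12/51) * 100 = 76.5%

76.5%


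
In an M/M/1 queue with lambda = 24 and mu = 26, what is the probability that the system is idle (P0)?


P0 = 1 - rho = 1 - 24/26 = 0.0769

0.0769


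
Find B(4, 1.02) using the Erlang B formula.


B(N,A) = (A^N/N!) / sum(A^k/k!, k=0..N) with N=4, A=1.02 = 0.0163

0.0163


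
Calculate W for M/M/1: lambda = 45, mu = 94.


W = 1/(mu - lambda) = 1/(94 - 45) = 0.0204 hours

0.0204 hours


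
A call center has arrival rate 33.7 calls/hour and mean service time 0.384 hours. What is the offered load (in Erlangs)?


Offered load a = lambda * E[S] = 33.7 * 0.384 = 12.94 Erlangs

12.94 Erlangs


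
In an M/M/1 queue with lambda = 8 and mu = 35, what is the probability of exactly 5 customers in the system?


rho = 8/35; P(n) = (1-rho)*rho^n = (1-8/35)*(8/35)^5 = 0.0005

0.0005


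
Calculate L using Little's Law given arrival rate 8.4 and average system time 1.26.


L = lambda * W = 8.4 * 1.26 = 10.58

10.58


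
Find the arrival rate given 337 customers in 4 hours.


lambda = total arrivals / time = 337 / 4 = 84.25 per hour

84.25 per hour


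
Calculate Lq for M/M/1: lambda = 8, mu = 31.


rho = 8/31; Lq = rho^2/(1-rho) = 0.09

0.09


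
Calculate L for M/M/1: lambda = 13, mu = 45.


rho = 13/45; L = rho/(1-rho) = 0.41

0.41


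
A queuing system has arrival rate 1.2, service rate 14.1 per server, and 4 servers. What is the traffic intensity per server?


rho = lambda / (c * mu) = 1.2 / (4 * 14.1) = 0.0213

0.0213


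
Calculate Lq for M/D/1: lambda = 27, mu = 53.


M/D/1: Lq = rho^2 / (2*(1-rho)) where rho = 27/53; Lq = 0.26

0.26


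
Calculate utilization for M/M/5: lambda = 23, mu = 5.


rho = lambda/(c*mu) = 23/(5*5) = 0.92

0.92


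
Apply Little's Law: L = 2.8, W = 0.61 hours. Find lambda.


lambda = L / W = 2.8 / 0.61 = 4.59 per hour

4.59 per hour


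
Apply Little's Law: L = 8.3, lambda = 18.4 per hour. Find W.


W = L / lambda = 8.3 / 18.4 = 0.4511 hours

0.4511 hours


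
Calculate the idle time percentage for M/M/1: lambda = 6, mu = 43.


Idle fraction = (1 - rho) * 100 = (1 - 6/43) * 100 = 86.0%

86.0%


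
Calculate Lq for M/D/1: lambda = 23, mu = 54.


M/D/1: Lq = rho^2 / (2*(1-rho)) where rho = 23/54; Lq = 0.16

0.16


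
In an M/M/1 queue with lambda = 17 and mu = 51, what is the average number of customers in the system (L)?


rho = 17/51; L = rho/(1-rho) = 0.5

0.5


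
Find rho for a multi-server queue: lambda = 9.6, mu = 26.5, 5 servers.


rho = lambda / (c * mu) = 9.6 / (5 * 26.5) = 0.0725

0.0725


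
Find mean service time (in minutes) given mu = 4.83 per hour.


Mean service time = 60/mu = 60/4.83 = 12.42 minutes

12.42 minutes


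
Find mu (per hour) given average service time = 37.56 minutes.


mu = 60 / avg_service_time = 60 / 37.56 = 1.6 per hour

1.6 per hour


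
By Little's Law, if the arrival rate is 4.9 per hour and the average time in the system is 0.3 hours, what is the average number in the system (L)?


L = lambda * W = 4.9 * 0.3 = 1.47

1.47


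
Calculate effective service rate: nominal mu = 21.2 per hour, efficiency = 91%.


Effective rate = mu * efficiency = 21.2 * 0.91 = 19.29 per hour

19.29 per hour


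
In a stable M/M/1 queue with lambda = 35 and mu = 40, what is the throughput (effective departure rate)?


For a stable queue (lambda < mu), throughput = lambda = 35 per hour

35 per hour


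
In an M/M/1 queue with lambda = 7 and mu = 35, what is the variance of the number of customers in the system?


rho = 7/35; Var(N) = rho/(1-rho)^2 = 0.31

0.31


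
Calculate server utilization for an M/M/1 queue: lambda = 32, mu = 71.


rho = lambda/mu = 32/71 = 0.4507

0.4507


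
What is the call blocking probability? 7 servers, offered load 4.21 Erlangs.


B(N,A) = (A^N/N!) / sum(A^k/k!, k=0..N) with N=7, A=4.21 = 0.0738

0.0738


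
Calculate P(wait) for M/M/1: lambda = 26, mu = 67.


P(wait) = rho = lambda/mu = 26/67 = 0.3881

0.3881


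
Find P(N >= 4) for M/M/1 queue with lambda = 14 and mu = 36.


P(N >= 4) = rho^4 = (14/36)^4 = 0.0229

0.0229


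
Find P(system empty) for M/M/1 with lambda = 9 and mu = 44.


P0 = 1 - rho = 1 - 9/44 = 0.7955

0.7955


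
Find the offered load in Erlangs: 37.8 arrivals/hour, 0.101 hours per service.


Offered load a = lambda * E[S] = 37.8 * 0.101 = 3.82 Erlangs

3.82 Erlangs


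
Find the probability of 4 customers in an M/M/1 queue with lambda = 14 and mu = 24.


rho = 14/24; P(n) = (1-rho)*rho^n = (1-14/24)*(14/24)^4 = 0.0482

0.0482


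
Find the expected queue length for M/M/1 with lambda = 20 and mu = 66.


rho = 20/66; Lq = rho^2/(1-rho) = 0.13

0.13


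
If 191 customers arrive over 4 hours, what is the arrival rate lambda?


lambda = total arrivals / time = 191 / 4 = 47.75 per hour

47.75 per hour


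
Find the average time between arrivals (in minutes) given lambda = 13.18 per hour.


Mean interarrival time = 60/lambda = 60/13.18 = 4.55 minutes

4.55 minutes


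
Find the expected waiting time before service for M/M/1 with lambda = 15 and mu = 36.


rho = 15/36; Wq = rho/(mu - lambda) = 0.0198 hours

0.0198 hours


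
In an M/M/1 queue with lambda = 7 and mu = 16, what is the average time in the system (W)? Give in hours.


W = 1/(mu - lambda) = 1/(16 - 7) = 0.1111 hours

0.1111 hours


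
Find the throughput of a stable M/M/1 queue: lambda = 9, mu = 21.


For a stable queue (lambda < mu), throughput = lambda = 9 per hour

9 per hour


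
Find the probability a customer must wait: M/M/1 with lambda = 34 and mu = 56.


P(wait) = rho = lambda/mu = 34/56 = 0.6071

0.6071


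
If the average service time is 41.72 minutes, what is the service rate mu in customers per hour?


mu = 60 / avg_service_time = 60 / 41.72 = 1.44 per hour

1.44 per hour


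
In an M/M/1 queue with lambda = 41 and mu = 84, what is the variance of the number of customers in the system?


rho = 41/84; Var(N) = rho/(1-rho)^2 = 1.86

1.86


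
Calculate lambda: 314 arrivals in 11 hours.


lambda = total arrivals / time = 314 / 11 = 28.55 per hour

28.55 per hour


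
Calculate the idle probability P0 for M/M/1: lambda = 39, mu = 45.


P0 = 1 - rho = 1 - 39/45 = 0.1333

0.1333


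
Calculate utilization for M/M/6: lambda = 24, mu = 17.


rho = lambda/(c*mu) = 24/(6*17) = 0.2353

0.2353


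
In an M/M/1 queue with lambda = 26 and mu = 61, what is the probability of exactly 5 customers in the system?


rho = 26/61; P(n) = (1-rho)*rho^n = (1-26/61)*(26/61)^5 = 0.0081

0.0081


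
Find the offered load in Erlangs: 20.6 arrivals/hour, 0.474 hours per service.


Offered load a = lambda * E[S] = 20.6 * 0.474 = 9.76 Erlangs

9.76 Erlangs


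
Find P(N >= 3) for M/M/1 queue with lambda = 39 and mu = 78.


P(N >= 3) = rho^3 = (39/78)^3 = 0.125

0.125


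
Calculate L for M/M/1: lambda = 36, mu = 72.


rho = 36/72; L = rho/(1-rho) = 1.0

1.0


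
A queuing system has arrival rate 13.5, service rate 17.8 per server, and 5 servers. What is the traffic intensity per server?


rho = lambda / (c * mu) = 13.5 / (5 * 17.8) = 0.1517

0.1517


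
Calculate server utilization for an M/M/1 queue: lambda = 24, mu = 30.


rho = lambda/mu = 24/30 = 0.8

0.8


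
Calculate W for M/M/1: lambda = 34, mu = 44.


W = 1/(mu - lambda) = 1/(44 - 34) = 0.1 hours

0.1 hours


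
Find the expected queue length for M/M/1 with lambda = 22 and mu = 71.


rho = 22/71; Lq = rho^2/(1-rho) = 0.14

0.14


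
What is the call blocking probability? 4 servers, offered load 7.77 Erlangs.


B(N,A) = (A^N/N!) / sum(A^k/k!, k=0..N) with N=4, A=7.77 = 0.5646

0.5646


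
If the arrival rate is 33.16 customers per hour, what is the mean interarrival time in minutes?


Mean interarrival time = 60/lambda = 60/33.16 = 1.81 minutes

1.81 minutes


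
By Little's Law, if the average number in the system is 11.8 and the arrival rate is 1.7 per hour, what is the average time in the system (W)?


W = L / lambda = 11.8 / 1.7 = 6.9412 hours

6.9412 hours


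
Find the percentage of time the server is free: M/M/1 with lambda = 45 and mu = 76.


Idle fraction = (1 - rho) * 100 = (1 - 45/76) * 100 = 40.8%

40.8%


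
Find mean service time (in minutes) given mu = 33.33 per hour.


Mean service time = 60/mu = 60/33.33 = 1.8 minutes

1.8 minutes


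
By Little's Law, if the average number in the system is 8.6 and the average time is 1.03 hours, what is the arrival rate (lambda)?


lambda = L / W = 8.6 / 1.03 = 8.35 per hour

8.35 per hour


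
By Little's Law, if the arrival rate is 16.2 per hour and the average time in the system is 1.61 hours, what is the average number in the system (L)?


L = lambda * W = 16.2 * 1.61 = 26.08

26.08


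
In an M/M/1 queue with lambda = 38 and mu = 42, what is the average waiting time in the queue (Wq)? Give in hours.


rho = 38/42; Wq = rho/(mu - lambda) = 0.2262 hours

0.2262 hours
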